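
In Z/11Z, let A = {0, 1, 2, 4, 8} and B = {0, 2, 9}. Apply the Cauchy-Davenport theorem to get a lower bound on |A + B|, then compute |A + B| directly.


Cauchy-Davenport: |A + B| ≥ min(p, |A| + |B| - 1) for A, B nonempty in Z/pZ.
|A| = 5, |B| = 3, p = 11.
CD lower bound = min(11, 5 + 3 - 1) = min(11, 7) = 7.
Compute A + B mod 11 directly:
a = 0: 0+0=0, 0+2=2, 0+9=9
a = 1: 1+0=1, 1+2=3, 1+9=10
a = 2: 2+0=2, 2+2=4, 2+9=0
a = 4: 4+0=4, 4+2=6, 4+9=2
a = 8: 8+0=8, 8+2=10, 8+9=6
A + B = {0, 1, 2, 3, 4, 6, 8, 9, 10}, so |A + B| = 9.
Verify: 9 ≥ 7? Yes ✓.

CD lower bound = 7, actual |A + B| = 9.


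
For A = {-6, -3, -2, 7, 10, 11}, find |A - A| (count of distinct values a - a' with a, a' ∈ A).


A - A = {a - a' : a, a' ∈ A}; |A| = 6.
Bounds: 2|A|-1 ≤ |A - A| ≤ |A|² - |A| + 1, i.e. 11 ≤ |A - A| ≤ 31.
Note: 0 ∈ A - A always (from a - a). The set is symmetric: if d ∈ A - A then -d ∈ A - A.
Enumerate nonzero differences d = a - a' with a > a' (then include -d):
Positive differences: {1, 3, 4, 9, 10, 12, 13, 14, 16, 17}
Full difference set: {0} ∪ (positive diffs) ∪ (negative diffs).
|A - A| = 1 + 2·10 = 21 (matches direct enumeration: 21).

|A - A| = 21


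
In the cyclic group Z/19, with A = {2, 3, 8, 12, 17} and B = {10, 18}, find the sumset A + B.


Work in Z/19Z: reduce every sum a + b modulo 19.
Enumerate all 10 pairs:
a = 2: 2+10=12, 2+18=1
a = 3: 3+10=13, 3+18=2
a = 8: 8+10=18, 8+18=7
a = 12: 12+10=3, 12+18=11
a = 17: 17+10=8, 17+18=16
Distinct residues collected: {1, 2, 3, 7, 8, 11, 12, 13, 16, 18}
|A + B| = 10 (out of 19 total residues).

A + B = {1, 2, 3, 7, 8, 11, 12, 13, 16, 18}


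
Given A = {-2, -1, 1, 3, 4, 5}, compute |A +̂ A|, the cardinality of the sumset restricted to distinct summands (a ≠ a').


Restricted sumset: A +̂ A = {a + a' : a ∈ A, a' ∈ A, a ≠ a'}.
Equivalently, take A + A and drop any sum 2a that is achievable ONLY as a + a for a ∈ A (i.e. sums representable only with equal summands).
Enumerate pairs (a, a') with a < a' (symmetric, so each unordered pair gives one sum; this covers all a ≠ a'):
  -2 + -1 = -3
  -2 + 1 = -1
  -2 + 3 = 1
  -2 + 4 = 2
  -2 + 5 = 3
  -1 + 1 = 0
  -1 + 3 = 2
  -1 + 4 = 3
  -1 + 5 = 4
  1 + 3 = 4
  1 + 4 = 5
  1 + 5 = 6
  3 + 4 = 7
  3 + 5 = 8
  4 + 5 = 9
Collected distinct sums: {-3, -1, 0, 1, 2, 3, 4, 5, 6, 7, 8, 9}
|A +̂ A| = 12
(Reference bound: |A +̂ A| ≥ 2|A| - 3 for |A| ≥ 2, with |A| = 6 giving ≥ 9.)

|A +̂ A| = 12


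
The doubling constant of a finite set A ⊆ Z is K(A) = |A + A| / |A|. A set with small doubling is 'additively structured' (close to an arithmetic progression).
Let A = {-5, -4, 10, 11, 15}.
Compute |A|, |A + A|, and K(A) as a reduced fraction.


|A| = 5.
Compute A + A by enumerating all 25 pairs.
A + A = {-10, -9, -8, 5, 6, 7, 10, 11, 20, 21, 22, 25, 26, 30}, so |A + A| = 14.
K = |A + A| / |A| = 14/5 (already in lowest terms) ≈ 2.8000.
Reference: AP of size 5 gives K = 9/5 ≈ 1.8000; a fully generic set of size 5 gives K ≈ 3.0000.

|A| = 5, |A + A| = 14, K = 14/5.


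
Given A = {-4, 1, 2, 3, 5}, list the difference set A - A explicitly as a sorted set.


A - A = {a - a' : a, a' ∈ A}.
Compute a - a' for each ordered pair (a, a'):
a = -4: -4--4=0, -4-1=-5, -4-2=-6, -4-3=-7, -4-5=-9
a = 1: 1--4=5, 1-1=0, 1-2=-1, 1-3=-2, 1-5=-4
a = 2: 2--4=6, 2-1=1, 2-2=0, 2-3=-1, 2-5=-3
a = 3: 3--4=7, 3-1=2, 3-2=1, 3-3=0, 3-5=-2
a = 5: 5--4=9, 5-1=4, 5-2=3, 5-3=2, 5-5=0
Collecting distinct values (and noting 0 appears from a-a):
A - A = {-9, -7, -6, -5, -4, -3, -2, -1, 0, 1, 2, 3, 4, 5, 6, 7, 9}
|A - A| = 17

A - A = {-9, -7, -6, -5, -4, -3, -2, -1, 0, 1, 2, 3, 4, 5, 6, 7, 9}


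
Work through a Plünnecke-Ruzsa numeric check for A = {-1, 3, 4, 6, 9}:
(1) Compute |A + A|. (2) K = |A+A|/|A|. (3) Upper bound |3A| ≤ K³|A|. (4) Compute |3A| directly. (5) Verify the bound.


|A| = 5.
Step 1: Compute A + A by enumerating all 25 pairs.
A + A = {-2, 2, 3, 5, 6, 7, 8, 9, 10, 12, 13, 15, 18}, so |A + A| = 13.
Step 2: Doubling constant K = |A + A|/|A| = 13/5 = 13/5 ≈ 2.6000.
Step 3: Plünnecke-Ruzsa gives |3A| ≤ K³·|A| = (2.6000)³ · 5 ≈ 87.8800.
Step 4: Compute 3A = A + A + A directly by enumerating all triples (a,b,c) ∈ A³; |3A| = 23.
Step 5: Check 23 ≤ 87.8800? Yes ✓.

K = 13/5, Plünnecke-Ruzsa bound K³|A| ≈ 87.8800, |3A| = 23, inequality holds.


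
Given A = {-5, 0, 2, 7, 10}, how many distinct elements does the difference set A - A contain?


A - A = {a - a' : a, a' ∈ A}; |A| = 5.
Bounds: 2|A|-1 ≤ |A - A| ≤ |A|² - |A| + 1, i.e. 9 ≤ |A - A| ≤ 21.
Note: 0 ∈ A - A always (from a - a). The set is symmetric: if d ∈ A - A then -d ∈ A - A.
Enumerate nonzero differences d = a - a' with a > a' (then include -d):
Positive differences: {2, 3, 5, 7, 8, 10, 12, 15}
Full difference set: {0} ∪ (positive diffs) ∪ (negative diffs).
|A - A| = 1 + 2·8 = 17 (matches direct enumeration: 17).

|A - A| = 17


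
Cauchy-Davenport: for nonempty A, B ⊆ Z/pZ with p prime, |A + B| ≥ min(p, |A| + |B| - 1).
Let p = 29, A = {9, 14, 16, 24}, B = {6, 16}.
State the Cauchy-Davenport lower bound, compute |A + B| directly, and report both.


Cauchy-Davenport: |A + B| ≥ min(p, |A| + |B| - 1) for A, B nonempty in Z/pZ.
|A| = 4, |B| = 2, p = 29.
CD lower bound = min(29, 4 + 2 - 1) = min(29, 5) = 5.
Compute A + B mod 29 directly:
a = 9: 9+6=15, 9+16=25
a = 14: 14+6=20, 14+16=1
a = 16: 16+6=22, 16+16=3
a = 24: 24+6=1, 24+16=11
A + B = {1, 3, 11, 15, 20, 22, 25}, so |A + B| = 7.
Verify: 7 ≥ 5? Yes ✓.

CD lower bound = 5, actual |A + B| = 7.


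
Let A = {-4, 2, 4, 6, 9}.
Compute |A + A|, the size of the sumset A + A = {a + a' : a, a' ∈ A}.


A + A = {a + a' : a, a' ∈ A}; |A| = 5.
General bounds: 2|A| - 1 ≤ |A + A| ≤ |A|(|A|+1)/2, i.e. 9 ≤ |A + A| ≤ 15.
Lower bound 2|A|-1 is attained iff A is an arithmetic progression.
Enumerate sums a + a' for a ≤ a' (symmetric, so this suffices):
a = -4: -4+-4=-8, -4+2=-2, -4+4=0, -4+6=2, -4+9=5
a = 2: 2+2=4, 2+4=6, 2+6=8, 2+9=11
a = 4: 4+4=8, 4+6=10, 4+9=13
a = 6: 6+6=12, 6+9=15
a = 9: 9+9=18
Distinct sums: {-8, -2, 0, 2, 4, 5, 6, 8, 10, 11, 12, 13, 15, 18}
|A + A| = 14

|A + A| = 14


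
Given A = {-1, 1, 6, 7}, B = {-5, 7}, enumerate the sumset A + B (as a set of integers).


A + B = {a + b : a ∈ A, b ∈ B}.
Enumerate all |A|·|B| = 4·2 = 8 pairs (a, b) and collect distinct sums.
a = -1: -1+-5=-6, -1+7=6
a = 1: 1+-5=-4, 1+7=8
a = 6: 6+-5=1, 6+7=13
a = 7: 7+-5=2, 7+7=14
Collecting distinct sums: A + B = {-6, -4, 1, 2, 6, 8, 13, 14}
|A + B| = 8

A + B = {-6, -4, 1, 2, 6, 8, 13, 14}


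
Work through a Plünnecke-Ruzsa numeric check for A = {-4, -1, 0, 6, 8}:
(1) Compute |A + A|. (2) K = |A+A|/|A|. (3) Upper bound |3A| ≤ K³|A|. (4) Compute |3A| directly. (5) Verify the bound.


|A| = 5.
Step 1: Compute A + A by enumerating all 25 pairs.
A + A = {-8, -5, -4, -2, -1, 0, 2, 4, 5, 6, 7, 8, 12, 14, 16}, so |A + A| = 15.
Step 2: Doubling constant K = |A + A|/|A| = 15/5 = 15/5 ≈ 3.0000.
Step 3: Plünnecke-Ruzsa gives |3A| ≤ K³·|A| = (3.0000)³ · 5 ≈ 135.0000.
Step 4: Compute 3A = A + A + A directly by enumerating all triples (a,b,c) ∈ A³; |3A| = 29.
Step 5: Check 29 ≤ 135.0000? Yes ✓.

K = 15/5, Plünnecke-Ruzsa bound K³|A| ≈ 135.0000, |3A| = 29, inequality holds.


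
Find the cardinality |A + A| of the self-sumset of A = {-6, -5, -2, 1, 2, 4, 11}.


A + A = {a + a' : a, a' ∈ A}; |A| = 7.
General bounds: 2|A| - 1 ≤ |A + A| ≤ |A|(|A|+1)/2, i.e. 13 ≤ |A + A| ≤ 28.
Lower bound 2|A|-1 is attained iff A is an arithmetic progression.
Enumerate sums a + a' for a ≤ a' (symmetric, so this suffices):
a = -6: -6+-6=-12, -6+-5=-11, -6+-2=-8, -6+1=-5, -6+2=-4, -6+4=-2, -6+11=5
a = -5: -5+-5=-10, -5+-2=-7, -5+1=-4, -5+2=-3, -5+4=-1, -5+11=6
a = -2: -2+-2=-4, -2+1=-1, -2+2=0, -2+4=2, -2+11=9
a = 1: 1+1=2, 1+2=3, 1+4=5, 1+11=12
a = 2: 2+2=4, 2+4=6, 2+11=13
a = 4: 4+4=8, 4+11=15
a = 11: 11+11=22
Distinct sums: {-12, -11, -10, -8, -7, -5, -4, -3, -2, -1, 0, 2, 3, 4, 5, 6, 8, 9, 12, 13, 15, 22}
|A + A| = 22

|A + A| = 22


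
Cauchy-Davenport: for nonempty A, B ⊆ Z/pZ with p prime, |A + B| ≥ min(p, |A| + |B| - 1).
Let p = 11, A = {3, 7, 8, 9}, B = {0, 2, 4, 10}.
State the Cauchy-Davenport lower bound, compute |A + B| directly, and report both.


Cauchy-Davenport: |A + B| ≥ min(p, |A| + |B| - 1) for A, B nonempty in Z/pZ.
|A| = 4, |B| = 4, p = 11.
CD lower bound = min(11, 4 + 4 - 1) = min(11, 7) = 7.
Compute A + B mod 11 directly:
a = 3: 3+0=3, 3+2=5, 3+4=7, 3+10=2
a = 7: 7+0=7, 7+2=9, 7+4=0, 7+10=6
a = 8: 8+0=8, 8+2=10, 8+4=1, 8+10=7
a = 9: 9+0=9, 9+2=0, 9+4=2, 9+10=8
A + B = {0, 1, 2, 3, 5, 6, 7, 8, 9, 10}, so |A + B| = 10.
Verify: 10 ≥ 7? Yes ✓.

CD lower bound = 7, actual |A + B| = 10.


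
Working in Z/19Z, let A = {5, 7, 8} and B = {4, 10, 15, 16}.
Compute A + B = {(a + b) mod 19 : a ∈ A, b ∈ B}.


Work in Z/19Z: reduce every sum a + b modulo 19.
Enumerate all 12 pairs:
a = 5: 5+4=9, 5+10=15, 5+15=1, 5+16=2
a = 7: 7+4=11, 7+10=17, 7+15=3, 7+16=4
a = 8: 8+4=12, 8+10=18, 8+15=4, 8+16=5
Distinct residues collected: {1, 2, 3, 4, 5, 9, 11, 12, 15, 17, 18}
|A + B| = 11 (out of 19 total residues).

A + B = {1, 2, 3, 4, 5, 9, 11, 12, 15, 17, 18}


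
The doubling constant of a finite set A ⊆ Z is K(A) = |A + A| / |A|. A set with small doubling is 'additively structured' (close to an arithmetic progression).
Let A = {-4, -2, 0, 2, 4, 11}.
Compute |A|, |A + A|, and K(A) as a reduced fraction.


|A| = 6.
Compute A + A by enumerating all 36 pairs.
A + A = {-8, -6, -4, -2, 0, 2, 4, 6, 7, 8, 9, 11, 13, 15, 22}, so |A + A| = 15.
K = |A + A| / |A| = 15/6 = 5/2 ≈ 2.5000.
Reference: AP of size 6 gives K = 11/6 ≈ 1.8333; a fully generic set of size 6 gives K ≈ 3.5000.

|A| = 6, |A + A| = 15, K = 15/6 = 5/2.


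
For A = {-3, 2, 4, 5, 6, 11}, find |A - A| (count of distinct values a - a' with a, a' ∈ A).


A - A = {a - a' : a, a' ∈ A}; |A| = 6.
Bounds: 2|A|-1 ≤ |A - A| ≤ |A|² - |A| + 1, i.e. 11 ≤ |A - A| ≤ 31.
Note: 0 ∈ A - A always (from a - a). The set is symmetric: if d ∈ A - A then -d ∈ A - A.
Enumerate nonzero differences d = a - a' with a > a' (then include -d):
Positive differences: {1, 2, 3, 4, 5, 6, 7, 8, 9, 14}
Full difference set: {0} ∪ (positive diffs) ∪ (negative diffs).
|A - A| = 1 + 2·10 = 21 (matches direct enumeration: 21).

|A - A| = 21


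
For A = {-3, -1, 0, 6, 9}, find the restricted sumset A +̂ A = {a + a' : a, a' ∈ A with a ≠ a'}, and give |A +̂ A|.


Restricted sumset: A +̂ A = {a + a' : a ∈ A, a' ∈ A, a ≠ a'}.
Equivalently, take A + A and drop any sum 2a that is achievable ONLY as a + a for a ∈ A (i.e. sums representable only with equal summands).
Enumerate pairs (a, a') with a < a' (symmetric, so each unordered pair gives one sum; this covers all a ≠ a'):
  -3 + -1 = -4
  -3 + 0 = -3
  -3 + 6 = 3
  -3 + 9 = 6
  -1 + 0 = -1
  -1 + 6 = 5
  -1 + 9 = 8
  0 + 6 = 6
  0 + 9 = 9
  6 + 9 = 15
Collected distinct sums: {-4, -3, -1, 3, 5, 6, 8, 9, 15}
|A +̂ A| = 9
(Reference bound: |A +̂ A| ≥ 2|A| - 3 for |A| ≥ 2, with |A| = 5 giving ≥ 7.)

|A +̂ A| = 9


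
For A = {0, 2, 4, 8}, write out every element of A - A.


A - A = {a - a' : a, a' ∈ A}.
Compute a - a' for each ordered pair (a, a'):
a = 0: 0-0=0, 0-2=-2, 0-4=-4, 0-8=-8
a = 2: 2-0=2, 2-2=0, 2-4=-2, 2-8=-6
a = 4: 4-0=4, 4-2=2, 4-4=0, 4-8=-4
a = 8: 8-0=8, 8-2=6, 8-4=4, 8-8=0
Collecting distinct values (and noting 0 appears from a-a):
A - A = {-8, -6, -4, -2, 0, 2, 4, 6, 8}
|A - A| = 9

A - A = {-8, -6, -4, -2, 0, 2, 4, 6, 8}


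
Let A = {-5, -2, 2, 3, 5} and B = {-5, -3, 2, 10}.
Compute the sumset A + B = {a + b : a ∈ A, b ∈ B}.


A + B = {a + b : a ∈ A, b ∈ B}.
Enumerate all |A|·|B| = 5·4 = 20 pairs (a, b) and collect distinct sums.
a = -5: -5+-5=-10, -5+-3=-8, -5+2=-3, -5+10=5
a = -2: -2+-5=-7, -2+-3=-5, -2+2=0, -2+10=8
a = 2: 2+-5=-3, 2+-3=-1, 2+2=4, 2+10=12
a = 3: 3+-5=-2, 3+-3=0, 3+2=5, 3+10=13
a = 5: 5+-5=0, 5+-3=2, 5+2=7, 5+10=15
Collecting distinct sums: A + B = {-10, -8, -7, -5, -3, -2, -1, 0, 2, 4, 5, 7, 8, 12, 13, 15}
|A + B| = 16

A + B = {-10, -8, -7, -5, -3, -2, -1, 0, 2, 4, 5, 7, 8, 12, 13, 15}


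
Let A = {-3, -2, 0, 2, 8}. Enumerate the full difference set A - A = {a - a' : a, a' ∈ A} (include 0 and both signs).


A - A = {a - a' : a, a' ∈ A}.
Compute a - a' for each ordered pair (a, a'):
a = -3: -3--3=0, -3--2=-1, -3-0=-3, -3-2=-5, -3-8=-11
a = -2: -2--3=1, -2--2=0, -2-0=-2, -2-2=-4, -2-8=-10
a = 0: 0--3=3, 0--2=2, 0-0=0, 0-2=-2, 0-8=-8
a = 2: 2--3=5, 2--2=4, 2-0=2, 2-2=0, 2-8=-6
a = 8: 8--3=11, 8--2=10, 8-0=8, 8-2=6, 8-8=0
Collecting distinct values (and noting 0 appears from a-a):
A - A = {-11, -10, -8, -6, -5, -4, -3, -2, -1, 0, 1, 2, 3, 4, 5, 6, 8, 10, 11}
|A - A| = 19

A - A = {-11, -10, -8, -6, -5, -4, -3, -2, -1, 0, 1, 2, 3, 4, 5, 6, 8, 10, 11}


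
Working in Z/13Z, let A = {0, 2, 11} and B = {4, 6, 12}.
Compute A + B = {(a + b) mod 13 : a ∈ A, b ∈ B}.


Work in Z/13Z: reduce every sum a + b modulo 13.
Enumerate all 9 pairs:
a = 0: 0+4=4, 0+6=6, 0+12=12
a = 2: 2+4=6, 2+6=8, 2+12=1
a = 11: 11+4=2, 11+6=4, 11+12=10
Distinct residues collected: {1, 2, 4, 6, 8, 10, 12}
|A + B| = 7 (out of 13 total residues).

A + B = {1, 2, 4, 6, 8, 10, 12}


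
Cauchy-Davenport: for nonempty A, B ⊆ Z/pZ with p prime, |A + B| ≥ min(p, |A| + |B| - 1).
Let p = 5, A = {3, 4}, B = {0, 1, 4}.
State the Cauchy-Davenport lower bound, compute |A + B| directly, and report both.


Cauchy-Davenport: |A + B| ≥ min(p, |A| + |B| - 1) for A, B nonempty in Z/pZ.
|A| = 2, |B| = 3, p = 5.
CD lower bound = min(5, 2 + 3 - 1) = min(5, 4) = 4.
Compute A + B mod 5 directly:
a = 3: 3+0=3, 3+1=4, 3+4=2
a = 4: 4+0=4, 4+1=0, 4+4=3
A + B = {0, 2, 3, 4}, so |A + B| = 4.
Verify: 4 ≥ 4? Yes ✓.

CD lower bound = 4, actual |A + B| = 4.


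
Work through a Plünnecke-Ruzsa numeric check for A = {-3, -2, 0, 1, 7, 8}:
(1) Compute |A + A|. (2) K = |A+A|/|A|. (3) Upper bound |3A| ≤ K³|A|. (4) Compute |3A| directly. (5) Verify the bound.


|A| = 6.
Step 1: Compute A + A by enumerating all 36 pairs.
A + A = {-6, -5, -4, -3, -2, -1, 0, 1, 2, 4, 5, 6, 7, 8, 9, 14, 15, 16}, so |A + A| = 18.
Step 2: Doubling constant K = |A + A|/|A| = 18/6 = 18/6 ≈ 3.0000.
Step 3: Plünnecke-Ruzsa gives |3A| ≤ K³·|A| = (3.0000)³ · 6 ≈ 162.0000.
Step 4: Compute 3A = A + A + A directly by enumerating all triples (a,b,c) ∈ A³; |3A| = 31.
Step 5: Check 31 ≤ 162.0000? Yes ✓.

K = 18/6, Plünnecke-Ruzsa bound K³|A| ≈ 162.0000, |3A| = 31, inequality holds.


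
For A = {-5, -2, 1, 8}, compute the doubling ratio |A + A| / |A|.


|A| = 4.
Compute A + A by enumerating all 16 pairs.
A + A = {-10, -7, -4, -1, 2, 3, 6, 9, 16}, so |A + A| = 9.
K = |A + A| / |A| = 9/4 (already in lowest terms) ≈ 2.2500.
Reference: AP of size 4 gives K = 7/4 ≈ 1.7500; a fully generic set of size 4 gives K ≈ 2.5000.

|A| = 4, |A + A| = 9, K = 9/4.


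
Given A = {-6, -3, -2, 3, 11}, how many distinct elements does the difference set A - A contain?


A - A = {a - a' : a, a' ∈ A}; |A| = 5.
Bounds: 2|A|-1 ≤ |A - A| ≤ |A|² - |A| + 1, i.e. 9 ≤ |A - A| ≤ 21.
Note: 0 ∈ A - A always (from a - a). The set is symmetric: if d ∈ A - A then -d ∈ A - A.
Enumerate nonzero differences d = a - a' with a > a' (then include -d):
Positive differences: {1, 3, 4, 5, 6, 8, 9, 13, 14, 17}
Full difference set: {0} ∪ (positive diffs) ∪ (negative diffs).
|A - A| = 1 + 2·10 = 21 (matches direct enumeration: 21).

|A - A| = 21


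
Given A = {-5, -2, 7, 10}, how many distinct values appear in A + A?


A + A = {a + a' : a, a' ∈ A}; |A| = 4.
General bounds: 2|A| - 1 ≤ |A + A| ≤ |A|(|A|+1)/2, i.e. 7 ≤ |A + A| ≤ 10.
Lower bound 2|A|-1 is attained iff A is an arithmetic progression.
Enumerate sums a + a' for a ≤ a' (symmetric, so this suffices):
a = -5: -5+-5=-10, -5+-2=-7, -5+7=2, -5+10=5
a = -2: -2+-2=-4, -2+7=5, -2+10=8
a = 7: 7+7=14, 7+10=17
a = 10: 10+10=20
Distinct sums: {-10, -7, -4, 2, 5, 8, 14, 17, 20}
|A + A| = 9

|A + A| = 9


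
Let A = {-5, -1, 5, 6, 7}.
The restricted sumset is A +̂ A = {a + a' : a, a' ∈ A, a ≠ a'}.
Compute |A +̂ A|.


Restricted sumset: A +̂ A = {a + a' : a ∈ A, a' ∈ A, a ≠ a'}.
Equivalently, take A + A and drop any sum 2a that is achievable ONLY as a + a for a ∈ A (i.e. sums representable only with equal summands).
Enumerate pairs (a, a') with a < a' (symmetric, so each unordered pair gives one sum; this covers all a ≠ a'):
  -5 + -1 = -6
  -5 + 5 = 0
  -5 + 6 = 1
  -5 + 7 = 2
  -1 + 5 = 4
  -1 + 6 = 5
  -1 + 7 = 6
  5 + 6 = 11
  5 + 7 = 12
  6 + 7 = 13
Collected distinct sums: {-6, 0, 1, 2, 4, 5, 6, 11, 12, 13}
|A +̂ A| = 10
(Reference bound: |A +̂ A| ≥ 2|A| - 3 for |A| ≥ 2, with |A| = 5 giving ≥ 7.)

|A +̂ A| = 10


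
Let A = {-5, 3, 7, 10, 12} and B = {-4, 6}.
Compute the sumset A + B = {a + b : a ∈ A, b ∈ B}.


A + B = {a + b : a ∈ A, b ∈ B}.
Enumerate all |A|·|B| = 5·2 = 10 pairs (a, b) and collect distinct sums.
a = -5: -5+-4=-9, -5+6=1
a = 3: 3+-4=-1, 3+6=9
a = 7: 7+-4=3, 7+6=13
a = 10: 10+-4=6, 10+6=16
a = 12: 12+-4=8, 12+6=18
Collecting distinct sums: A + B = {-9, -1, 1, 3, 6, 8, 9, 13, 16, 18}
|A + B| = 10

A + B = {-9, -1, 1, 3, 6, 8, 9, 13, 16, 18}


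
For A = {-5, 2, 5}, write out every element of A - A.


A - A = {a - a' : a, a' ∈ A}.
Compute a - a' for each ordered pair (a, a'):
a = -5: -5--5=0, -5-2=-7, -5-5=-10
a = 2: 2--5=7, 2-2=0, 2-5=-3
a = 5: 5--5=10, 5-2=3, 5-5=0
Collecting distinct values (and noting 0 appears from a-a):
A - A = {-10, -7, -3, 0, 3, 7, 10}
|A - A| = 7

A - A = {-10, -7, -3, 0, 3, 7, 10}


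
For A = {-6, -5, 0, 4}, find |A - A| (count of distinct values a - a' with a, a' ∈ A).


A - A = {a - a' : a, a' ∈ A}; |A| = 4.
Bounds: 2|A|-1 ≤ |A - A| ≤ |A|² - |A| + 1, i.e. 7 ≤ |A - A| ≤ 13.
Note: 0 ∈ A - A always (from a - a). The set is symmetric: if d ∈ A - A then -d ∈ A - A.
Enumerate nonzero differences d = a - a' with a > a' (then include -d):
Positive differences: {1, 4, 5, 6, 9, 10}
Full difference set: {0} ∪ (positive diffs) ∪ (negative diffs).
|A - A| = 1 + 2·6 = 13 (matches direct enumeration: 13).

|A - A| = 13


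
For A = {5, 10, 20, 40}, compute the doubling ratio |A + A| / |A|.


|A| = 4.
Compute A + A by enumerating all 16 pairs.
A + A = {10, 15, 20, 25, 30, 40, 45, 50, 60, 80}, so |A + A| = 10.
K = |A + A| / |A| = 10/4 = 5/2 ≈ 2.5000.
Reference: AP of size 4 gives K = 7/4 ≈ 1.7500; a fully generic set of size 4 gives K ≈ 2.5000.

|A| = 4, |A + A| = 10, K = 10/4 = 5/2.


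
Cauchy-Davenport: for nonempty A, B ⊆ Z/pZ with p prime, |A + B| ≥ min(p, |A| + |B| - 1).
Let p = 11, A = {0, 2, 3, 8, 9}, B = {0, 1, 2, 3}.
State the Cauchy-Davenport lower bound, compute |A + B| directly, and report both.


Cauchy-Davenport: |A + B| ≥ min(p, |A| + |B| - 1) for A, B nonempty in Z/pZ.
|A| = 5, |B| = 4, p = 11.
CD lower bound = min(11, 5 + 4 - 1) = min(11, 8) = 8.
Compute A + B mod 11 directly:
a = 0: 0+0=0, 0+1=1, 0+2=2, 0+3=3
a = 2: 2+0=2, 2+1=3, 2+2=4, 2+3=5
a = 3: 3+0=3, 3+1=4, 3+2=5, 3+3=6
a = 8: 8+0=8, 8+1=9, 8+2=10, 8+3=0
a = 9: 9+0=9, 9+1=10, 9+2=0, 9+3=1
A + B = {0, 1, 2, 3, 4, 5, 6, 8, 9, 10}, so |A + B| = 10.
Verify: 10 ≥ 8? Yes ✓.

CD lower bound = 8, actual |A + B| = 10.


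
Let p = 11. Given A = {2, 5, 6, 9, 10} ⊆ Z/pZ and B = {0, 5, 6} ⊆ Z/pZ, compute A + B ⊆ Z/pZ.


Work in Z/11Z: reduce every sum a + b modulo 11.
Enumerate all 15 pairs:
a = 2: 2+0=2, 2+5=7, 2+6=8
a = 5: 5+0=5, 5+5=10, 5+6=0
a = 6: 6+0=6, 6+5=0, 6+6=1
a = 9: 9+0=9, 9+5=3, 9+6=4
a = 10: 10+0=10, 10+5=4, 10+6=5
Distinct residues collected: {0, 1, 2, 3, 4, 5, 6, 7, 8, 9, 10}
|A + B| = 11 (out of 11 total residues).

A + B = {0, 1, 2, 3, 4, 5, 6, 7, 8, 9, 10}


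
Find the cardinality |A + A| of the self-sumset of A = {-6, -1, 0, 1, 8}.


A + A = {a + a' : a, a' ∈ A}; |A| = 5.
General bounds: 2|A| - 1 ≤ |A + A| ≤ |A|(|A|+1)/2, i.e. 9 ≤ |A + A| ≤ 15.
Lower bound 2|A|-1 is attained iff A is an arithmetic progression.
Enumerate sums a + a' for a ≤ a' (symmetric, so this suffices):
a = -6: -6+-6=-12, -6+-1=-7, -6+0=-6, -6+1=-5, -6+8=2
a = -1: -1+-1=-2, -1+0=-1, -1+1=0, -1+8=7
a = 0: 0+0=0, 0+1=1, 0+8=8
a = 1: 1+1=2, 1+8=9
a = 8: 8+8=16
Distinct sums: {-12, -7, -6, -5, -2, -1, 0, 1, 2, 7, 8, 9, 16}
|A + A| = 13

|A + A| = 13


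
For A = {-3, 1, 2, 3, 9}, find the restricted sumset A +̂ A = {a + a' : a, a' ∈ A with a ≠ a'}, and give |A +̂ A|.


Restricted sumset: A +̂ A = {a + a' : a ∈ A, a' ∈ A, a ≠ a'}.
Equivalently, take A + A and drop any sum 2a that is achievable ONLY as a + a for a ∈ A (i.e. sums representable only with equal summands).
Enumerate pairs (a, a') with a < a' (symmetric, so each unordered pair gives one sum; this covers all a ≠ a'):
  -3 + 1 = -2
  -3 + 2 = -1
  -3 + 3 = 0
  -3 + 9 = 6
  1 + 2 = 3
  1 + 3 = 4
  1 + 9 = 10
  2 + 3 = 5
  2 + 9 = 11
  3 + 9 = 12
Collected distinct sums: {-2, -1, 0, 3, 4, 5, 6, 10, 11, 12}
|A +̂ A| = 10
(Reference bound: |A +̂ A| ≥ 2|A| - 3 for |A| ≥ 2, with |A| = 5 giving ≥ 7.)

|A +̂ A| = 10


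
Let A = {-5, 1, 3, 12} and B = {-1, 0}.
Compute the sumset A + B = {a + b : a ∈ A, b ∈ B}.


A + B = {a + b : a ∈ A, b ∈ B}.
Enumerate all |A|·|B| = 4·2 = 8 pairs (a, b) and collect distinct sums.
a = -5: -5+-1=-6, -5+0=-5
a = 1: 1+-1=0, 1+0=1
a = 3: 3+-1=2, 3+0=3
a = 12: 12+-1=11, 12+0=12
Collecting distinct sums: A + B = {-6, -5, 0, 1, 2, 3, 11, 12}
|A + B| = 8

A + B = {-6, -5, 0, 1, 2, 3, 11, 12}


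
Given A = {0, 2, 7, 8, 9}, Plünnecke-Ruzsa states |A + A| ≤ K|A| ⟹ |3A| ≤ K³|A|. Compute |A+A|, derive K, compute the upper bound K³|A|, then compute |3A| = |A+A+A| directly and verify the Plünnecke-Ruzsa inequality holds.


|A| = 5.
Step 1: Compute A + A by enumerating all 25 pairs.
A + A = {0, 2, 4, 7, 8, 9, 10, 11, 14, 15, 16, 17, 18}, so |A + A| = 13.
Step 2: Doubling constant K = |A + A|/|A| = 13/5 = 13/5 ≈ 2.6000.
Step 3: Plünnecke-Ruzsa gives |3A| ≤ K³·|A| = (2.6000)³ · 5 ≈ 87.8800.
Step 4: Compute 3A = A + A + A directly by enumerating all triples (a,b,c) ∈ A³; |3A| = 25.
Step 5: Check 25 ≤ 87.8800? Yes ✓.

K = 13/5, Plünnecke-Ruzsa bound K³|A| ≈ 87.8800, |3A| = 25, inequality holds.


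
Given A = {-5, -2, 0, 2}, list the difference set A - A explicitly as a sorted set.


A - A = {a - a' : a, a' ∈ A}.
Compute a - a' for each ordered pair (a, a'):
a = -5: -5--5=0, -5--2=-3, -5-0=-5, -5-2=-7
a = -2: -2--5=3, -2--2=0, -2-0=-2, -2-2=-4
a = 0: 0--5=5, 0--2=2, 0-0=0, 0-2=-2
a = 2: 2--5=7, 2--2=4, 2-0=2, 2-2=0
Collecting distinct values (and noting 0 appears from a-a):
A - A = {-7, -5, -4, -3, -2, 0, 2, 3, 4, 5, 7}
|A - A| = 11

A - A = {-7, -5, -4, -3, -2, 0, 2, 3, 4, 5, 7}


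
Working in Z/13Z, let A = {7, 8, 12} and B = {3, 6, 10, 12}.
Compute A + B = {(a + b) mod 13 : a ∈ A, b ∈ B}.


Work in Z/13Z: reduce every sum a + b modulo 13.
Enumerate all 12 pairs:
a = 7: 7+3=10, 7+6=0, 7+10=4, 7+12=6
a = 8: 8+3=11, 8+6=1, 8+10=5, 8+12=7
a = 12: 12+3=2, 12+6=5, 12+10=9, 12+12=11
Distinct residues collected: {0, 1, 2, 4, 5, 6, 7, 9, 10, 11}
|A + B| = 10 (out of 13 total residues).

A + B = {0, 1, 2, 4, 5, 6, 7, 9, 10, 11}


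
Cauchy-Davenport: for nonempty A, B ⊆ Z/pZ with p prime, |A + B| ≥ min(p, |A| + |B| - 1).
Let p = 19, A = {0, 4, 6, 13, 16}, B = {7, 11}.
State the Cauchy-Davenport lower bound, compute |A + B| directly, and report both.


Cauchy-Davenport: |A + B| ≥ min(p, |A| + |B| - 1) for A, B nonempty in Z/pZ.
|A| = 5, |B| = 2, p = 19.
CD lower bound = min(19, 5 + 2 - 1) = min(19, 6) = 6.
Compute A + B mod 19 directly:
a = 0: 0+7=7, 0+11=11
a = 4: 4+7=11, 4+11=15
a = 6: 6+7=13, 6+11=17
a = 13: 13+7=1, 13+11=5
a = 16: 16+7=4, 16+11=8
A + B = {1, 4, 5, 7, 8, 11, 13, 15, 17}, so |A + B| = 9.
Verify: 9 ≥ 6? Yes ✓.

CD lower bound = 6, actual |A + B| = 9.


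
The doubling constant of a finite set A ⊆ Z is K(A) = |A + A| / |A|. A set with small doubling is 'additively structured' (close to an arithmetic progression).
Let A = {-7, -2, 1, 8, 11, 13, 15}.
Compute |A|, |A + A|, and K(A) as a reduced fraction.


|A| = 7.
Compute A + A by enumerating all 49 pairs.
A + A = {-14, -9, -6, -4, -1, 1, 2, 4, 6, 8, 9, 11, 12, 13, 14, 16, 19, 21, 22, 23, 24, 26, 28, 30}, so |A + A| = 24.
K = |A + A| / |A| = 24/7 (already in lowest terms) ≈ 3.4286.
Reference: AP of size 7 gives K = 13/7 ≈ 1.8571; a fully generic set of size 7 gives K ≈ 4.0000.

|A| = 7, |A + A| = 24, K = 24/7.


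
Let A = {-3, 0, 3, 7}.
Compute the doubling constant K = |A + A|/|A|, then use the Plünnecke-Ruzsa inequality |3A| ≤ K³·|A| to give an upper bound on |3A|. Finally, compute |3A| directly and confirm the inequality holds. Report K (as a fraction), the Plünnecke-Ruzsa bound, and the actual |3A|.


|A| = 4.
Step 1: Compute A + A by enumerating all 16 pairs.
A + A = {-6, -3, 0, 3, 4, 6, 7, 10, 14}, so |A + A| = 9.
Step 2: Doubling constant K = |A + A|/|A| = 9/4 = 9/4 ≈ 2.2500.
Step 3: Plünnecke-Ruzsa gives |3A| ≤ K³·|A| = (2.2500)³ · 4 ≈ 45.5625.
Step 4: Compute 3A = A + A + A directly by enumerating all triples (a,b,c) ∈ A³; |3A| = 16.
Step 5: Check 16 ≤ 45.5625? Yes ✓.

K = 9/4, Plünnecke-Ruzsa bound K³|A| ≈ 45.5625, |3A| = 16, inequality holds.


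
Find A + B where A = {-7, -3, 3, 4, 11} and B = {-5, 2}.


A + B = {a + b : a ∈ A, b ∈ B}.
Enumerate all |A|·|B| = 5·2 = 10 pairs (a, b) and collect distinct sums.
a = -7: -7+-5=-12, -7+2=-5
a = -3: -3+-5=-8, -3+2=-1
a = 3: 3+-5=-2, 3+2=5
a = 4: 4+-5=-1, 4+2=6
a = 11: 11+-5=6, 11+2=13
Collecting distinct sums: A + B = {-12, -8, -5, -2, -1, 5, 6, 13}
|A + B| = 8

A + B = {-12, -8, -5, -2, -1, 5, 6, 13}


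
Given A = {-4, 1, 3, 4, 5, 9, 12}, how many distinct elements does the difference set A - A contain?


A - A = {a - a' : a, a' ∈ A}; |A| = 7.
Bounds: 2|A|-1 ≤ |A - A| ≤ |A|² - |A| + 1, i.e. 13 ≤ |A - A| ≤ 43.
Note: 0 ∈ A - A always (from a - a). The set is symmetric: if d ∈ A - A then -d ∈ A - A.
Enumerate nonzero differences d = a - a' with a > a' (then include -d):
Positive differences: {1, 2, 3, 4, 5, 6, 7, 8, 9, 11, 13, 16}
Full difference set: {0} ∪ (positive diffs) ∪ (negative diffs).
|A - A| = 1 + 2·12 = 25 (matches direct enumeration: 25).

|A - A| = 25


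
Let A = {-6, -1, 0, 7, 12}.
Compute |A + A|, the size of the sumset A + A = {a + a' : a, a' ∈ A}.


A + A = {a + a' : a, a' ∈ A}; |A| = 5.
General bounds: 2|A| - 1 ≤ |A + A| ≤ |A|(|A|+1)/2, i.e. 9 ≤ |A + A| ≤ 15.
Lower bound 2|A|-1 is attained iff A is an arithmetic progression.
Enumerate sums a + a' for a ≤ a' (symmetric, so this suffices):
a = -6: -6+-6=-12, -6+-1=-7, -6+0=-6, -6+7=1, -6+12=6
a = -1: -1+-1=-2, -1+0=-1, -1+7=6, -1+12=11
a = 0: 0+0=0, 0+7=7, 0+12=12
a = 7: 7+7=14, 7+12=19
a = 12: 12+12=24
Distinct sums: {-12, -7, -6, -2, -1, 0, 1, 6, 7, 11, 12, 14, 19, 24}
|A + A| = 14

|A + A| = 14


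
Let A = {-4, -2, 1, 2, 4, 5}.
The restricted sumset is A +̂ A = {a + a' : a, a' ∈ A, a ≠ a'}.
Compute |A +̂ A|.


Restricted sumset: A +̂ A = {a + a' : a ∈ A, a' ∈ A, a ≠ a'}.
Equivalently, take A + A and drop any sum 2a that is achievable ONLY as a + a for a ∈ A (i.e. sums representable only with equal summands).
Enumerate pairs (a, a') with a < a' (symmetric, so each unordered pair gives one sum; this covers all a ≠ a'):
  -4 + -2 = -6
  -4 + 1 = -3
  -4 + 2 = -2
  -4 + 4 = 0
  -4 + 5 = 1
  -2 + 1 = -1
  -2 + 2 = 0
  -2 + 4 = 2
  -2 + 5 = 3
  1 + 2 = 3
  1 + 4 = 5
  1 + 5 = 6
  2 + 4 = 6
  2 + 5 = 7
  4 + 5 = 9
Collected distinct sums: {-6, -3, -2, -1, 0, 1, 2, 3, 5, 6, 7, 9}
|A +̂ A| = 12
(Reference bound: |A +̂ A| ≥ 2|A| - 3 for |A| ≥ 2, with |A| = 6 giving ≥ 9.)

|A +̂ A| = 12


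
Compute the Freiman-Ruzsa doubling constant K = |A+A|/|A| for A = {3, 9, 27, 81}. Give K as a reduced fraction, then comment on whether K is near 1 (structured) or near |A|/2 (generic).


|A| = 4.
Compute A + A by enumerating all 16 pairs.
A + A = {6, 12, 18, 30, 36, 54, 84, 90, 108, 162}, so |A + A| = 10.
K = |A + A| / |A| = 10/4 = 5/2 ≈ 2.5000.
Reference: AP of size 4 gives K = 7/4 ≈ 1.7500; a fully generic set of size 4 gives K ≈ 2.5000.

|A| = 4, |A + A| = 10, K = 10/4 = 5/2.


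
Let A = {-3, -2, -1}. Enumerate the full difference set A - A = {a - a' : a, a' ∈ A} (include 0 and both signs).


A - A = {a - a' : a, a' ∈ A}.
Compute a - a' for each ordered pair (a, a'):
a = -3: -3--3=0, -3--2=-1, -3--1=-2
a = -2: -2--3=1, -2--2=0, -2--1=-1
a = -1: -1--3=2, -1--2=1, -1--1=0
Collecting distinct values (and noting 0 appears from a-a):
A - A = {-2, -1, 0, 1, 2}
|A - A| = 5

A - A = {-2, -1, 0, 1, 2}


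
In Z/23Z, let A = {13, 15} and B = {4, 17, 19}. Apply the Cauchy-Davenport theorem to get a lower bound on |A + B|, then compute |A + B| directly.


Cauchy-Davenport: |A + B| ≥ min(p, |A| + |B| - 1) for A, B nonempty in Z/pZ.
|A| = 2, |B| = 3, p = 23.
CD lower bound = min(23, 2 + 3 - 1) = min(23, 4) = 4.
Compute A + B mod 23 directly:
a = 13: 13+4=17, 13+17=7, 13+19=9
a = 15: 15+4=19, 15+17=9, 15+19=11
A + B = {7, 9, 11, 17, 19}, so |A + B| = 5.
Verify: 5 ≥ 4? Yes ✓.

CD lower bound = 4, actual |A + B| = 5.


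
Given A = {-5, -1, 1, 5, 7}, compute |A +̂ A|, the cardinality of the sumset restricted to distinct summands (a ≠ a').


Restricted sumset: A +̂ A = {a + a' : a ∈ A, a' ∈ A, a ≠ a'}.
Equivalently, take A + A and drop any sum 2a that is achievable ONLY as a + a for a ∈ A (i.e. sums representable only with equal summands).
Enumerate pairs (a, a') with a < a' (symmetric, so each unordered pair gives one sum; this covers all a ≠ a'):
  -5 + -1 = -6
  -5 + 1 = -4
  -5 + 5 = 0
  -5 + 7 = 2
  -1 + 1 = 0
  -1 + 5 = 4
  -1 + 7 = 6
  1 + 5 = 6
  1 + 7 = 8
  5 + 7 = 12
Collected distinct sums: {-6, -4, 0, 2, 4, 6, 8, 12}
|A +̂ A| = 8
(Reference bound: |A +̂ A| ≥ 2|A| - 3 for |A| ≥ 2, with |A| = 5 giving ≥ 7.)

|A +̂ A| = 8


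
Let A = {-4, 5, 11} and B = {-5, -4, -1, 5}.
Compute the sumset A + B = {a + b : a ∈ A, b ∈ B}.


A + B = {a + b : a ∈ A, b ∈ B}.
Enumerate all |A|·|B| = 3·4 = 12 pairs (a, b) and collect distinct sums.
a = -4: -4+-5=-9, -4+-4=-8, -4+-1=-5, -4+5=1
a = 5: 5+-5=0, 5+-4=1, 5+-1=4, 5+5=10
a = 11: 11+-5=6, 11+-4=7, 11+-1=10, 11+5=16
Collecting distinct sums: A + B = {-9, -8, -5, 0, 1, 4, 6, 7, 10, 16}
|A + B| = 10

A + B = {-9, -8, -5, 0, 1, 4, 6, 7, 10, 16}


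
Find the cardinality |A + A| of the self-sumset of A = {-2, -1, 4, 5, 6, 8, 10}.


A + A = {a + a' : a, a' ∈ A}; |A| = 7.
General bounds: 2|A| - 1 ≤ |A + A| ≤ |A|(|A|+1)/2, i.e. 13 ≤ |A + A| ≤ 28.
Lower bound 2|A|-1 is attained iff A is an arithmetic progression.
Enumerate sums a + a' for a ≤ a' (symmetric, so this suffices):
a = -2: -2+-2=-4, -2+-1=-3, -2+4=2, -2+5=3, -2+6=4, -2+8=6, -2+10=8
a = -1: -1+-1=-2, -1+4=3, -1+5=4, -1+6=5, -1+8=7, -1+10=9
a = 4: 4+4=8, 4+5=9, 4+6=10, 4+8=12, 4+10=14
a = 5: 5+5=10, 5+6=11, 5+8=13, 5+10=15
a = 6: 6+6=12, 6+8=14, 6+10=16
a = 8: 8+8=16, 8+10=18
a = 10: 10+10=20
Distinct sums: {-4, -3, -2, 2, 3, 4, 5, 6, 7, 8, 9, 10, 11, 12, 13, 14, 15, 16, 18, 20}
|A + A| = 20

|A + A| = 20


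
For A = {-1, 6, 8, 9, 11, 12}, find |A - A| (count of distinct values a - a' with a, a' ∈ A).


A - A = {a - a' : a, a' ∈ A}; |A| = 6.
Bounds: 2|A|-1 ≤ |A - A| ≤ |A|² - |A| + 1, i.e. 11 ≤ |A - A| ≤ 31.
Note: 0 ∈ A - A always (from a - a). The set is symmetric: if d ∈ A - A then -d ∈ A - A.
Enumerate nonzero differences d = a - a' with a > a' (then include -d):
Positive differences: {1, 2, 3, 4, 5, 6, 7, 9, 10, 12, 13}
Full difference set: {0} ∪ (positive diffs) ∪ (negative diffs).
|A - A| = 1 + 2·11 = 23 (matches direct enumeration: 23).

|A - A| = 23


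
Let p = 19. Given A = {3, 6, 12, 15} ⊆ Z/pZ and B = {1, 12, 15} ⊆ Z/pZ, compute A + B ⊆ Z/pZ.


Work in Z/19Z: reduce every sum a + b modulo 19.
Enumerate all 12 pairs:
a = 3: 3+1=4, 3+12=15, 3+15=18
a = 6: 6+1=7, 6+12=18, 6+15=2
a = 12: 12+1=13, 12+12=5, 12+15=8
a = 15: 15+1=16, 15+12=8, 15+15=11
Distinct residues collected: {2, 4, 5, 7, 8, 11, 13, 15, 16, 18}
|A + B| = 10 (out of 19 total residues).

A + B = {2, 4, 5, 7, 8, 11, 13, 15, 16, 18}


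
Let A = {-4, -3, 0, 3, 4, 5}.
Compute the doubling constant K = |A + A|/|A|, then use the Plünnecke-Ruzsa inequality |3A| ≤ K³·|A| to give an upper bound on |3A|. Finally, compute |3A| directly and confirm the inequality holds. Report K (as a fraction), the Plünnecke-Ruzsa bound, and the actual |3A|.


|A| = 6.
Step 1: Compute A + A by enumerating all 36 pairs.
A + A = {-8, -7, -6, -4, -3, -1, 0, 1, 2, 3, 4, 5, 6, 7, 8, 9, 10}, so |A + A| = 17.
Step 2: Doubling constant K = |A + A|/|A| = 17/6 = 17/6 ≈ 2.8333.
Step 3: Plünnecke-Ruzsa gives |3A| ≤ K³·|A| = (2.8333)³ · 6 ≈ 136.4722.
Step 4: Compute 3A = A + A + A directly by enumerating all triples (a,b,c) ∈ A³; |3A| = 28.
Step 5: Check 28 ≤ 136.4722? Yes ✓.

K = 17/6, Plünnecke-Ruzsa bound K³|A| ≈ 136.4722, |3A| = 28, inequality holds.


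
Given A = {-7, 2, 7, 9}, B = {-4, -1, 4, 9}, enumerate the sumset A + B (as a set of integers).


A + B = {a + b : a ∈ A, b ∈ B}.
Enumerate all |A|·|B| = 4·4 = 16 pairs (a, b) and collect distinct sums.
a = -7: -7+-4=-11, -7+-1=-8, -7+4=-3, -7+9=2
a = 2: 2+-4=-2, 2+-1=1, 2+4=6, 2+9=11
a = 7: 7+-4=3, 7+-1=6, 7+4=11, 7+9=16
a = 9: 9+-4=5, 9+-1=8, 9+4=13, 9+9=18
Collecting distinct sums: A + B = {-11, -8, -3, -2, 1, 2, 3, 5, 6, 8, 11, 13, 16, 18}
|A + B| = 14

A + B = {-11, -8, -3, -2, 1, 2, 3, 5, 6, 8, 11, 13, 16, 18}


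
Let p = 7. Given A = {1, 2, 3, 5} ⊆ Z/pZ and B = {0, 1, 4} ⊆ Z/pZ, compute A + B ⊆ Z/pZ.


Work in Z/7Z: reduce every sum a + b modulo 7.
Enumerate all 12 pairs:
a = 1: 1+0=1, 1+1=2, 1+4=5
a = 2: 2+0=2, 2+1=3, 2+4=6
a = 3: 3+0=3, 3+1=4, 3+4=0
a = 5: 5+0=5, 5+1=6, 5+4=2
Distinct residues collected: {0, 1, 2, 3, 4, 5, 6}
|A + B| = 7 (out of 7 total residues).

A + B = {0, 1, 2, 3, 4, 5, 6}


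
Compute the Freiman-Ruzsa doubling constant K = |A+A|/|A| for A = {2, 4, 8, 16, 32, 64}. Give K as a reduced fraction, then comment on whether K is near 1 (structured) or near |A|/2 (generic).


|A| = 6.
Compute A + A by enumerating all 36 pairs.
A + A = {4, 6, 8, 10, 12, 16, 18, 20, 24, 32, 34, 36, 40, 48, 64, 66, 68, 72, 80, 96, 128}, so |A + A| = 21.
K = |A + A| / |A| = 21/6 = 7/2 ≈ 3.5000.
Reference: AP of size 6 gives K = 11/6 ≈ 1.8333; a fully generic set of size 6 gives K ≈ 3.5000.

|A| = 6, |A + A| = 21, K = 21/6 = 7/2.


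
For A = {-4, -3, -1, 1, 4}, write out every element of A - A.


A - A = {a - a' : a, a' ∈ A}.
Compute a - a' for each ordered pair (a, a'):
a = -4: -4--4=0, -4--3=-1, -4--1=-3, -4-1=-5, -4-4=-8
a = -3: -3--4=1, -3--3=0, -3--1=-2, -3-1=-4, -3-4=-7
a = -1: -1--4=3, -1--3=2, -1--1=0, -1-1=-2, -1-4=-5
a = 1: 1--4=5, 1--3=4, 1--1=2, 1-1=0, 1-4=-3
a = 4: 4--4=8, 4--3=7, 4--1=5, 4-1=3, 4-4=0
Collecting distinct values (and noting 0 appears from a-a):
A - A = {-8, -7, -5, -4, -3, -2, -1, 0, 1, 2, 3, 4, 5, 7, 8}
|A - A| = 15

A - A = {-8, -7, -5, -4, -3, -2, -1, 0, 1, 2, 3, 4, 5, 7, 8}


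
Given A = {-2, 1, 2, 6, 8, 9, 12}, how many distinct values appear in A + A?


A + A = {a + a' : a, a' ∈ A}; |A| = 7.
General bounds: 2|A| - 1 ≤ |A + A| ≤ |A|(|A|+1)/2, i.e. 13 ≤ |A + A| ≤ 28.
Lower bound 2|A|-1 is attained iff A is an arithmetic progression.
Enumerate sums a + a' for a ≤ a' (symmetric, so this suffices):
a = -2: -2+-2=-4, -2+1=-1, -2+2=0, -2+6=4, -2+8=6, -2+9=7, -2+12=10
a = 1: 1+1=2, 1+2=3, 1+6=7, 1+8=9, 1+9=10, 1+12=13
a = 2: 2+2=4, 2+6=8, 2+8=10, 2+9=11, 2+12=14
a = 6: 6+6=12, 6+8=14, 6+9=15, 6+12=18
a = 8: 8+8=16, 8+9=17, 8+12=20
a = 9: 9+9=18, 9+12=21
a = 12: 12+12=24
Distinct sums: {-4, -1, 0, 2, 3, 4, 6, 7, 8, 9, 10, 11, 12, 13, 14, 15, 16, 17, 18, 20, 21, 24}
|A + A| = 22

|A + A| = 22


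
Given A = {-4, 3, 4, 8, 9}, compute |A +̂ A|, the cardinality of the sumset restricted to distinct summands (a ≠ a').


Restricted sumset: A +̂ A = {a + a' : a ∈ A, a' ∈ A, a ≠ a'}.
Equivalently, take A + A and drop any sum 2a that is achievable ONLY as a + a for a ∈ A (i.e. sums representable only with equal summands).
Enumerate pairs (a, a') with a < a' (symmetric, so each unordered pair gives one sum; this covers all a ≠ a'):
  -4 + 3 = -1
  -4 + 4 = 0
  -4 + 8 = 4
  -4 + 9 = 5
  3 + 4 = 7
  3 + 8 = 11
  3 + 9 = 12
  4 + 8 = 12
  4 + 9 = 13
  8 + 9 = 17
Collected distinct sums: {-1, 0, 4, 5, 7, 11, 12, 13, 17}
|A +̂ A| = 9
(Reference bound: |A +̂ A| ≥ 2|A| - 3 for |A| ≥ 2, with |A| = 5 giving ≥ 7.)

|A +̂ A| = 9


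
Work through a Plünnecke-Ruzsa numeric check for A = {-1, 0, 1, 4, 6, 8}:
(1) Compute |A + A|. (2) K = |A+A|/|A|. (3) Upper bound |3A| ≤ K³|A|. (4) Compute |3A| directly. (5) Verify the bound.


|A| = 6.
Step 1: Compute A + A by enumerating all 36 pairs.
A + A = {-2, -1, 0, 1, 2, 3, 4, 5, 6, 7, 8, 9, 10, 12, 14, 16}, so |A + A| = 16.
Step 2: Doubling constant K = |A + A|/|A| = 16/6 = 16/6 ≈ 2.6667.
Step 3: Plünnecke-Ruzsa gives |3A| ≤ K³·|A| = (2.6667)³ · 6 ≈ 113.7778.
Step 4: Compute 3A = A + A + A directly by enumerating all triples (a,b,c) ∈ A³; |3A| = 25.
Step 5: Check 25 ≤ 113.7778? Yes ✓.

K = 16/6, Plünnecke-Ruzsa bound K³|A| ≈ 113.7778, |3A| = 25, inequality holds.


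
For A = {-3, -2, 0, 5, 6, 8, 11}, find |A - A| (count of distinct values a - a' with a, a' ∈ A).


A - A = {a - a' : a, a' ∈ A}; |A| = 7.
Bounds: 2|A|-1 ≤ |A - A| ≤ |A|² - |A| + 1, i.e. 13 ≤ |A - A| ≤ 43.
Note: 0 ∈ A - A always (from a - a). The set is symmetric: if d ∈ A - A then -d ∈ A - A.
Enumerate nonzero differences d = a - a' with a > a' (then include -d):
Positive differences: {1, 2, 3, 5, 6, 7, 8, 9, 10, 11, 13, 14}
Full difference set: {0} ∪ (positive diffs) ∪ (negative diffs).
|A - A| = 1 + 2·12 = 25 (matches direct enumeration: 25).

|A - A| = 25


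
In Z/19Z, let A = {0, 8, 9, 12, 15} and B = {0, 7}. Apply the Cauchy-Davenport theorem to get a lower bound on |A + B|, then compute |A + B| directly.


Cauchy-Davenport: |A + B| ≥ min(p, |A| + |B| - 1) for A, B nonempty in Z/pZ.
|A| = 5, |B| = 2, p = 19.
CD lower bound = min(19, 5 + 2 - 1) = min(19, 6) = 6.
Compute A + B mod 19 directly:
a = 0: 0+0=0, 0+7=7
a = 8: 8+0=8, 8+7=15
a = 9: 9+0=9, 9+7=16
a = 12: 12+0=12, 12+7=0
a = 15: 15+0=15, 15+7=3
A + B = {0, 3, 7, 8, 9, 12, 15, 16}, so |A + B| = 8.
Verify: 8 ≥ 6? Yes ✓.

CD lower bound = 6, actual |A + B| = 8.


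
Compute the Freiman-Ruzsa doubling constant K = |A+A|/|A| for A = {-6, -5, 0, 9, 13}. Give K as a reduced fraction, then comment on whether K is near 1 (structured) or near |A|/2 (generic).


|A| = 5.
Compute A + A by enumerating all 25 pairs.
A + A = {-12, -11, -10, -6, -5, 0, 3, 4, 7, 8, 9, 13, 18, 22, 26}, so |A + A| = 15.
K = |A + A| / |A| = 15/5 = 3/1 ≈ 3.0000.
Reference: AP of size 5 gives K = 9/5 ≈ 1.8000; a fully generic set of size 5 gives K ≈ 3.0000.

|A| = 5, |A + A| = 15, K = 15/5 = 3/1.


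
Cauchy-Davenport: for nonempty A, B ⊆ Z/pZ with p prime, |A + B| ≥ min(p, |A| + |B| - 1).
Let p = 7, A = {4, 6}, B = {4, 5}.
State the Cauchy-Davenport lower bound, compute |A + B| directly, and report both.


Cauchy-Davenport: |A + B| ≥ min(p, |A| + |B| - 1) for A, B nonempty in Z/pZ.
|A| = 2, |B| = 2, p = 7.
CD lower bound = min(7, 2 + 2 - 1) = min(7, 3) = 3.
Compute A + B mod 7 directly:
a = 4: 4+4=1, 4+5=2
a = 6: 6+4=3, 6+5=4
A + B = {1, 2, 3, 4}, so |A + B| = 4.
Verify: 4 ≥ 3? Yes ✓.

CD lower bound = 3, actual |A + B| = 4.


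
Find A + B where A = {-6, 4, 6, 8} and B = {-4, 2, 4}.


A + B = {a + b : a ∈ A, b ∈ B}.
Enumerate all |A|·|B| = 4·3 = 12 pairs (a, b) and collect distinct sums.
a = -6: -6+-4=-10, -6+2=-4, -6+4=-2
a = 4: 4+-4=0, 4+2=6, 4+4=8
a = 6: 6+-4=2, 6+2=8, 6+4=10
a = 8: 8+-4=4, 8+2=10, 8+4=12
Collecting distinct sums: A + B = {-10, -4, -2, 0, 2, 4, 6, 8, 10, 12}
|A + B| = 10

A + B = {-10, -4, -2, 0, 2, 4, 6, 8, 10, 12}


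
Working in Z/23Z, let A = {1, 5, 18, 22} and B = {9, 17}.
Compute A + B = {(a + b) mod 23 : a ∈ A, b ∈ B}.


Work in Z/23Z: reduce every sum a + b modulo 23.
Enumerate all 8 pairs:
a = 1: 1+9=10, 1+17=18
a = 5: 5+9=14, 5+17=22
a = 18: 18+9=4, 18+17=12
a = 22: 22+9=8, 22+17=16
Distinct residues collected: {4, 8, 10, 12, 14, 16, 18, 22}
|A + B| = 8 (out of 23 total residues).

A + B = {4, 8, 10, 12, 14, 16, 18, 22}
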